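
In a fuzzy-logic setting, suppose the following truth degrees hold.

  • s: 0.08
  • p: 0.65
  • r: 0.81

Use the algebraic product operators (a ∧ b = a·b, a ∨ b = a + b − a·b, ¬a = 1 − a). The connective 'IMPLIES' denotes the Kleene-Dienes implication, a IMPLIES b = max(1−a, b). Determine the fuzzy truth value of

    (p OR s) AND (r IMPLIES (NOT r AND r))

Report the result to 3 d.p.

p OR s = a + b − a·b on (0.6500, 0.0800) = 0.6780
NOT r = 1 − 0.8100 = 0.1900
NOT r AND r = a·b on (0.1900, 0.8100) = 0.1539
r IMPLIES (NOT r AND r)  [Kleene-Dienes: max(1−a, b)] with a=0.8100, b=0.1539 → 0.1900
(p OR s) AND (r IMPLIES (NOT r AND r)) = a·b on (0.6780, 0.1900) = 0.1288

0.129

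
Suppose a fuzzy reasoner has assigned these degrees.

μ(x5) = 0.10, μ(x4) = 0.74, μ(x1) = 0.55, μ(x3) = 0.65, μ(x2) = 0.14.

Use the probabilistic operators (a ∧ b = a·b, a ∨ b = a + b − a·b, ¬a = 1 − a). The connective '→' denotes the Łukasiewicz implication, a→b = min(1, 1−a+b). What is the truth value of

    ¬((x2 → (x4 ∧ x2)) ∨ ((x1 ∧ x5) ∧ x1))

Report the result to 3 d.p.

x4 ∧ x2 = a·b on (0.7400, 0.1400) = 0.1036
x2 → (x4 ∧ x2)  [Łukasiewicz: min(1, 1−a+b)] with a=0.1400, b=0.1036 → 0.9636
x1 ∧ x5 = a·b on (0.5500, 0.1000) = 0.0550
(x1 ∧ x5) ∧ x1 = a·b on (0.0550, 0.5500) = 0.0303
(x2 → (x4 ∧ x2)) ∨ ((x1 ∧ x5) ∧ x1) = a + b − a·b on (0.9636, 0.0303) = 0.9647
¬((x2 → (x4 ∧ x2)) ∨ ((x1 ∧ x5) ∧ x1)) = 1 − 0.9647 = 0.0353

0.035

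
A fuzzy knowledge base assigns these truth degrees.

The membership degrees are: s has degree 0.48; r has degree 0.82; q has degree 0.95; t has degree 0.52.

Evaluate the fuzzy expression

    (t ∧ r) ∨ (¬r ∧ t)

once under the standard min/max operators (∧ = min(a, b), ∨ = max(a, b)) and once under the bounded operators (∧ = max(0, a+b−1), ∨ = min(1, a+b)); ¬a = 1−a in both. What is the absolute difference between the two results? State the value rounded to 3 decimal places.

Under standard min/max:
  t ∧ r = min(a, b) on (0.52, 0.82) = 0.52
  ¬r = 1 − 0.82 = 0.18
  ¬r ∧ t = min(a, b) on (0.18, 0.52) = 0.18
  (t ∧ r) ∨ (¬r ∧ t) = max(a, b) on (0.52, 0.18) = 0.52
  → value = 0.5200
Under bounded:
  t ∧ r = max(0, a+b−1) on (0.52, 0.82) = 0.34
  ¬r = 1 − 0.82 = 0.18
  ¬r ∧ t = max(0, a+b−1) on (0.18, 0.52) = 0.00
  (t ∧ r) ∨ (¬r ∧ t) = min(1, a+b) on (0.34, 0.00) = 0.34
  → value = 0.3400
|0.5200 − 0.3400| = 0.180

0.180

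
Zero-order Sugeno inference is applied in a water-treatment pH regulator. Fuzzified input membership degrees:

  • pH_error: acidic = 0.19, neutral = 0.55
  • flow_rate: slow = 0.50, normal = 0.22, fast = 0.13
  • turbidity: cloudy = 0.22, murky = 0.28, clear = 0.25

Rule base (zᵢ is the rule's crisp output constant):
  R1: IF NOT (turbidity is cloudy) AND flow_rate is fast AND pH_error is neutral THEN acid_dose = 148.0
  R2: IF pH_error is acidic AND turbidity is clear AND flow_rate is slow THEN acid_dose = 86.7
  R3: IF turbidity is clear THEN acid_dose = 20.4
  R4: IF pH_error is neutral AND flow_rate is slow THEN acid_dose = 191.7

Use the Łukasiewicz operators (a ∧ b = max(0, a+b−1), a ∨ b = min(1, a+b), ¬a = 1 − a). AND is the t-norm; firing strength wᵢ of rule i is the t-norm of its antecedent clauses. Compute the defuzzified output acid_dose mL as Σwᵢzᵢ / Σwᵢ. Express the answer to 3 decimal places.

48.950

R1 (z=148.0): ¬cloudy=1−0.22=0.78, fast=0.13, neutral=0.55; AND[max(0, a+b−1)] → w = 0.00
R2 (z=86.7): acidic=0.19, clear=0.25, slow=0.50; AND[max(0, a+b−1)] → w = 0.00
R3 (z=20.4): clear=0.25 → w = 0.25
R4 (z=191.7): neutral=0.55, slow=0.50; AND[max(0, a+b−1)] → w = 0.05
Weighted average = (0.00·148.0 + 0.00·86.7 + 0.25·20.4 + 0.05·191.7) / (0.00 + 0.00 + 0.25 + 0.05)
  = 14.6850 / 0.3000 = 48.950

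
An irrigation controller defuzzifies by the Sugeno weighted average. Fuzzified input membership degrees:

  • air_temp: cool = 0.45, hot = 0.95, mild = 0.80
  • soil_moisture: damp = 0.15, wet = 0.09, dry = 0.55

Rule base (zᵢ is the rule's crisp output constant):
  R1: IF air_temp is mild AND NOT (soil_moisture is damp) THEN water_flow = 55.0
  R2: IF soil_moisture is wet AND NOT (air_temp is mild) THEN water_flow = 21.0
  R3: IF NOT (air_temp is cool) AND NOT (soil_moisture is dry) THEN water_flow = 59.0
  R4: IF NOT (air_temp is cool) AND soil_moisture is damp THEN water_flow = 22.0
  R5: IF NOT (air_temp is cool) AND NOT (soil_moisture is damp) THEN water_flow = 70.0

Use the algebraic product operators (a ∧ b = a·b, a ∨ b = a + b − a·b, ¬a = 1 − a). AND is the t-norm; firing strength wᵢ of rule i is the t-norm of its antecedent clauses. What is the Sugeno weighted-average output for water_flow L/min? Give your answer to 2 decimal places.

R1 (z=55.0): mild=0.80, ¬damp=1−0.15=0.85; AND[a·b] → w = 0.6800
R2 (z=21.0): wet=0.09, ¬mild=1−0.80=0.20; AND[a·b] → w = 0.0180
R3 (z=59.0): ¬cool=1−0.45=0.55, ¬dry=1−0.55=0.45; AND[a·b] → w = 0.2475
R4 (z=22.0): ¬cool=1−0.45=0.55, damp=0.15; AND[a·b] → w = 0.0825
R5 (z=70.0): ¬cool=1−0.45=0.55, ¬damp=1−0.15=0.85; AND[a·b] → w = 0.4675
Weighted average = (0.6800·55.0 + 0.0180·21.0 + 0.2475·59.0 + 0.0825·22.0 + 0.4675·70.0) / (0.6800 + 0.0180 + 0.2475 + 0.0825 + 0.4675)
  = 86.9205 / 1.4955 = 58.12

58.12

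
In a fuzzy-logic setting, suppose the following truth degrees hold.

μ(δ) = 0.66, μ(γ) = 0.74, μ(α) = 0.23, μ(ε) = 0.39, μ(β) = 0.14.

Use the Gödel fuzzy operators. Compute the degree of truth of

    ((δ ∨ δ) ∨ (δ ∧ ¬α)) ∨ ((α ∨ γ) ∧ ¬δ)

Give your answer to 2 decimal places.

δ ∨ δ = max(a, b) on (0.66, 0.66) = 0.66
¬α = 1 − 0.23 = 0.77
δ ∧ ¬α = min(a, b) on (0.66, 0.77) = 0.66
(δ ∨ δ) ∨ (δ ∧ ¬α) = max(a, b) on (0.66, 0.66) = 0.66
α ∨ γ = max(a, b) on (0.23, 0.74) = 0.74
¬δ = 1 − 0.66 = 0.34
(α ∨ γ) ∧ ¬δ = min(a, b) on (0.74, 0.34) = 0.34
((δ ∨ δ) ∨ (δ ∧ ¬α)) ∨ ((α ∨ γ) ∧ ¬δ) = max(a, b) on (0.66, 0.34) = 0.66

0.66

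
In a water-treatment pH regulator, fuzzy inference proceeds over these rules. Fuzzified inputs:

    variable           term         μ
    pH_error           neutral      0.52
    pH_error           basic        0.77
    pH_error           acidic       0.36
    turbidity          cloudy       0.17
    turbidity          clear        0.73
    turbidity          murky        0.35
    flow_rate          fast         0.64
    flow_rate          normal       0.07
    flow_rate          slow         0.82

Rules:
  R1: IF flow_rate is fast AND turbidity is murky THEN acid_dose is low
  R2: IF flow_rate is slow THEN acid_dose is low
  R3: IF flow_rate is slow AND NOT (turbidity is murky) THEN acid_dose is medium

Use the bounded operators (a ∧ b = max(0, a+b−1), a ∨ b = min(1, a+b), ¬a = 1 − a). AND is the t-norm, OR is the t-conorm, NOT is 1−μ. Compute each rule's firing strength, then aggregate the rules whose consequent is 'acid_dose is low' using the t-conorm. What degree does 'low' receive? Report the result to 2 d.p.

R1: fast=0.64, murky=0.35; AND[max(0, a+b−1)] → w = 0.00
R2: slow=0.82 → w = 0.82
R3: slow=0.82, ¬murky=1−0.35=0.65; AND[max(0, a+b−1)] → w = 0.47
Rules with consequent 'low': {R1, R2} → strengths 0.00, 0.82
Aggregate via t-conorm [min(1, a+b)]: 0.82

0.82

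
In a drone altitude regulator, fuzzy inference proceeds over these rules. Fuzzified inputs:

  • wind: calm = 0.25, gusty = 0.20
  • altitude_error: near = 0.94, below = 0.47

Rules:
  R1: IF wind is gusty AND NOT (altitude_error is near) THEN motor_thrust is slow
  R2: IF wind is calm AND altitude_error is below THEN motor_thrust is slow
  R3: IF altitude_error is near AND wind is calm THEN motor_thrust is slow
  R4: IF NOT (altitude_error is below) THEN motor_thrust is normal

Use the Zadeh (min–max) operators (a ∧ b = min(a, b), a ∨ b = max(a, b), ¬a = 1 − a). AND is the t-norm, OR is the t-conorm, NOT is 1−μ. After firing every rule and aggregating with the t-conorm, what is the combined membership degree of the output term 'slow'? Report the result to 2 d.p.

R1: gusty=0.20, ¬near=1−0.94=0.06; AND[min(a, b)] → w = 0.06
R2: calm=0.25, below=0.47; AND[min(a, b)] → w = 0.25
R3: near=0.94, calm=0.25; AND[min(a, b)] → w = 0.25
R4: ¬below=1−0.47=0.53 → w = 0.53
Rules with consequent 'slow': {R1, R2, R3} → strengths 0.06, 0.25, 0.25
Aggregate via t-conorm [max(a, b)]: 0.25

0.25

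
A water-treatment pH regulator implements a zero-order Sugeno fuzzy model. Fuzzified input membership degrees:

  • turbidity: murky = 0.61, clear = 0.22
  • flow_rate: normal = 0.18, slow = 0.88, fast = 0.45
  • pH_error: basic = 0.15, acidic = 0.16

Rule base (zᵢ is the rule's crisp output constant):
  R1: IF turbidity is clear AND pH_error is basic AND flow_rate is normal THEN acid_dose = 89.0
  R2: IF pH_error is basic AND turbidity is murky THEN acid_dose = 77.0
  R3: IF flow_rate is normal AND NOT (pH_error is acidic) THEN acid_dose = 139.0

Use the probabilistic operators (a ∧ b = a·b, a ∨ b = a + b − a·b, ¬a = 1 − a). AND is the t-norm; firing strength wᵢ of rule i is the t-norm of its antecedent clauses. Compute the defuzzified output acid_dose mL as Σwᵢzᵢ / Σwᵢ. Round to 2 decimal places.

114.99

R1 (z=89.0): clear=0.22, basic=0.15, normal=0.18; AND[a·b] → w = 0.0059
R2 (z=77.0): basic=0.15, murky=0.61; AND[a·b] → w = 0.0915
R3 (z=139.0): normal=0.18, ¬acidic=1−0.16=0.84; AND[a·b] → w = 0.1512
Weighted average = (0.0059·89.0 + 0.0915·77.0 + 0.1512·139.0) / (0.0059 + 0.0915 + 0.1512)
  = 28.5910 / 0.2486 = 114.99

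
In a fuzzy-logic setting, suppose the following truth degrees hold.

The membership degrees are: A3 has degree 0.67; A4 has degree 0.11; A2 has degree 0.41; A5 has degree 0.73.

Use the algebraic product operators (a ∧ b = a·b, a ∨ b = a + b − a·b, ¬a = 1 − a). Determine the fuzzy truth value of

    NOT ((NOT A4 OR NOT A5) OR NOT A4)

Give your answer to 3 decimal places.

NOT A4 = 1 − 0.1100 = 0.8900
NOT A5 = 1 − 0.7300 = 0.2700
NOT A4 OR NOT A5 = a + b − a·b on (0.8900, 0.2700) = 0.9197
NOT A4 = 1 − 0.1100 = 0.8900
(NOT A4 OR NOT A5) OR NOT A4 = a + b − a·b on (0.9197, 0.8900) = 0.9912
NOT ((NOT A4 OR NOT A5) OR NOT A4) = 1 − 0.9912 = 0.0088

0.009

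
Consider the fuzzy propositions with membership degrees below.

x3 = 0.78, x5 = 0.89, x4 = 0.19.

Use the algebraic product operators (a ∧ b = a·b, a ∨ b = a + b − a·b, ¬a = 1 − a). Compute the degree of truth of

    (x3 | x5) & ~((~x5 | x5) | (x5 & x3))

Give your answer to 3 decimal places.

x3 | x5 = a + b − a·b on (0.7800, 0.8900) = 0.9758
~x5 = 1 − 0.8900 = 0.1100
~x5 | x5 = a + b − a·b on (0.1100, 0.8900) = 0.9021
x5 & x3 = a·b on (0.8900, 0.7800) = 0.6942
(~x5 | x5) | (x5 & x3) = a + b − a·b on (0.9021, 0.6942) = 0.9701
~((~x5 | x5) | (x5 & x3)) = 1 − 0.9701 = 0.0299
(x3 | x5) & ~((~x5 | x5) | (x5 & x3)) = a·b on (0.9758, 0.0299) = 0.0292

0.029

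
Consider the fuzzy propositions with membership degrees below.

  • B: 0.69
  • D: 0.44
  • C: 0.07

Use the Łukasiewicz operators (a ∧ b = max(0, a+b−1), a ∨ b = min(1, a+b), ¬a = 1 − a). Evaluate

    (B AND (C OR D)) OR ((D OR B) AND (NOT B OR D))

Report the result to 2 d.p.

0.95

C OR D = min(1, a+b) on (0.07, 0.44) = 0.51
B AND (C OR D) = max(0, a+b−1) on (0.69, 0.51) = 0.20
D OR B = min(1, a+b) on (0.44, 0.69) = 1.00
NOT B = 1 − 0.69 = 0.31
NOT B OR D = min(1, a+b) on (0.31, 0.44) = 0.75
(D OR B) AND (NOT B OR D) = max(0, a+b−1) on (1.00, 0.75) = 0.75
(B AND (C OR D)) OR ((D OR B) AND (NOT B OR D)) = min(1, a+b) on (0.20, 0.75) = 0.95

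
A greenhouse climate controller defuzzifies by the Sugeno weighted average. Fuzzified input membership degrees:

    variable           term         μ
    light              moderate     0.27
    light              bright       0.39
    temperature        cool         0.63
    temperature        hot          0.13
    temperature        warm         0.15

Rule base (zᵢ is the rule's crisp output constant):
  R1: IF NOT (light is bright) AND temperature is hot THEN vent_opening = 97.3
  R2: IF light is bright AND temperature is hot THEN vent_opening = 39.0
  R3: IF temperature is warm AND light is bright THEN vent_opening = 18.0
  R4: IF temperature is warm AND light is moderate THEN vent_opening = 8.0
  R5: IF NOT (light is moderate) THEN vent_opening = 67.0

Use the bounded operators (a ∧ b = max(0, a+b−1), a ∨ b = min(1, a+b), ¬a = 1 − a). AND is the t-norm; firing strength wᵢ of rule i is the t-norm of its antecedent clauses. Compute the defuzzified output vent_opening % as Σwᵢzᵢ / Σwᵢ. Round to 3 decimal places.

67.000

R1 (z=97.3): ¬bright=1−0.39=0.61, hot=0.13; AND[max(0, a+b−1)] → w = 0.00
R2 (z=39.0): bright=0.39, hot=0.13; AND[max(0, a+b−1)] → w = 0.00
R3 (z=18.0): warm=0.15, bright=0.39; AND[max(0, a+b−1)] → w = 0.00
R4 (z=8.0): warm=0.15, moderate=0.27; AND[max(0, a+b−1)] → w = 0.00
R5 (z=67.0): ¬moderate=1−0.27=0.73 → w = 0.73
Weighted average = (0.00·97.3 + 0.00·39.0 + 0.00·18.0 + 0.00·8.0 + 0.73·67.0) / (0.00 + 0.00 + 0.00 + 0.00 + 0.73)
  = 48.9100 / 0.7300 = 67.000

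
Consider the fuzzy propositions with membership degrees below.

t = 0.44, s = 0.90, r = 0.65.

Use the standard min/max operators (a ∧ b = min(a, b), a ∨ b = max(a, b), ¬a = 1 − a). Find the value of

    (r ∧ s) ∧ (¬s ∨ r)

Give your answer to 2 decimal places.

r ∧ s = min(a, b) on (0.65, 0.90) = 0.65
¬s = 1 − 0.90 = 0.10
¬s ∨ r = max(a, b) on (0.10, 0.65) = 0.65
(r ∧ s) ∧ (¬s ∨ r) = min(a, b) on (0.65, 0.65) = 0.65

0.65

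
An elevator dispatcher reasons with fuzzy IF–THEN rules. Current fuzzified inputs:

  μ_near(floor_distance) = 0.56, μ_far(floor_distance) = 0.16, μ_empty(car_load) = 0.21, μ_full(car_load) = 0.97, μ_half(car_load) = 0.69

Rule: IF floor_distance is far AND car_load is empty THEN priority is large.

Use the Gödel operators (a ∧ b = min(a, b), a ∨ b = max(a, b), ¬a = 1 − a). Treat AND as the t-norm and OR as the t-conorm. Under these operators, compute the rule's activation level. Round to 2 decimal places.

0.16

firing strength: far=0.16, empty=0.21; AND[min(a, b)] → w = 0.16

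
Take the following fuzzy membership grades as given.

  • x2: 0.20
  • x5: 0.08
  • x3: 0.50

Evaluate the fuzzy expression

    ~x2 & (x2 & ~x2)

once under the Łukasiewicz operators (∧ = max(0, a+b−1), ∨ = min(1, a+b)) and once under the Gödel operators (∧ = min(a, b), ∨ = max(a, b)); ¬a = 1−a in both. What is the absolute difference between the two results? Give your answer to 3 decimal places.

Under Łukasiewicz:
  ~x2 = 1 − 0.20 = 0.80
  ~x2 = 1 − 0.20 = 0.80
  x2 & ~x2 = max(0, a+b−1) on (0.20, 0.80) = 0.00
  ~x2 & (x2 & ~x2) = max(0, a+b−1) on (0.80, 0.00) = 0.00
  → value = 0.0000
Under Gödel:
  ~x2 = 1 − 0.20 = 0.80
  ~x2 = 1 − 0.20 = 0.80
  x2 & ~x2 = min(a, b) on (0.20, 0.80) = 0.20
  ~x2 & (x2 & ~x2) = min(a, b) on (0.80, 0.20) = 0.20
  → value = 0.2000
|0.0000 − 0.2000| = 0.200

0.200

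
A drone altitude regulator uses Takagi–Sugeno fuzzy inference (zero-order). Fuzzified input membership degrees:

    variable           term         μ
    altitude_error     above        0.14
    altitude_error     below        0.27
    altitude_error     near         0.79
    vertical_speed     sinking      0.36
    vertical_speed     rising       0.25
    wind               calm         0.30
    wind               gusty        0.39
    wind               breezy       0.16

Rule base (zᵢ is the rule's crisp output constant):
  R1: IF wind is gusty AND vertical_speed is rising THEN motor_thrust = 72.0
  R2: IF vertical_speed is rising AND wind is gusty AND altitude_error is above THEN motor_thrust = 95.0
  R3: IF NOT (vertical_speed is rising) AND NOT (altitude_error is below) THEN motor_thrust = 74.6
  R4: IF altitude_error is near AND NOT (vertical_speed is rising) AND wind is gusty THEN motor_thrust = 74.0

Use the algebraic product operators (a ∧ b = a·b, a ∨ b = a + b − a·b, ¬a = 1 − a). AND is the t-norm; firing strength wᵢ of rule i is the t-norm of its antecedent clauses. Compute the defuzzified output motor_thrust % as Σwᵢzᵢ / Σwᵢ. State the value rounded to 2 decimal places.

R1 (z=72.0): gusty=0.39, rising=0.25; AND[a·b] → w = 0.0975
R2 (z=95.0): rising=0.25, gusty=0.39, above=0.14; AND[a·b] → w = 0.0137
R3 (z=74.6): ¬rising=1−0.25=0.75, ¬below=1−0.27=0.73; AND[a·b] → w = 0.5475
R4 (z=74.0): near=0.79, ¬rising=1−0.25=0.75, gusty=0.39; AND[a·b] → w = 0.2311
Weighted average = (0.0975·72.0 + 0.0137·95.0 + 0.5475·74.6 + 0.2311·74.0) / (0.0975 + 0.0137 + 0.5475 + 0.2311)
  = 66.2598 / 0.8897 = 74.47

74.47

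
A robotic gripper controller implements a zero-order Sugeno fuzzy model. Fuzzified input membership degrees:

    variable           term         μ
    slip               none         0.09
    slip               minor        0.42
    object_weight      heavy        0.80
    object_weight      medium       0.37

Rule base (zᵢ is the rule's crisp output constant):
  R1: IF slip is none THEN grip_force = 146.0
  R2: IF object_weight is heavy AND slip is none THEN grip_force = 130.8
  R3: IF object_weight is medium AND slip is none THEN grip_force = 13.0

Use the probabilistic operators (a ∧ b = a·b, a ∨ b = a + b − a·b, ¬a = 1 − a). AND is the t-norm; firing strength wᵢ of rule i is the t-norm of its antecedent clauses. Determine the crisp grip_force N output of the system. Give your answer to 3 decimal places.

117.719

R1 (z=146.0): none=0.09 → w = 0.0900
R2 (z=130.8): heavy=0.80, none=0.09; AND[a·b] → w = 0.0720
R3 (z=13.0): medium=0.37, none=0.09; AND[a·b] → w = 0.0333
Weighted average = (0.0900·146.0 + 0.0720·130.8 + 0.0333·13.0) / (0.0900 + 0.0720 + 0.0333)
  = 22.9905 / 0.1953 = 117.719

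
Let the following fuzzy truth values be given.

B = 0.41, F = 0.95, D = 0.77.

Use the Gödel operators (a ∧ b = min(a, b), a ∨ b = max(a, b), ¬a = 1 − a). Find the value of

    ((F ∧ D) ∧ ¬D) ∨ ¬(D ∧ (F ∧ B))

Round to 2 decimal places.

F ∧ D = min(a, b) on (0.95, 0.77) = 0.77
¬D = 1 − 0.77 = 0.23
(F ∧ D) ∧ ¬D = min(a, b) on (0.77, 0.23) = 0.23
F ∧ B = min(a, b) on (0.95, 0.41) = 0.41
D ∧ (F ∧ B) = min(a, b) on (0.77, 0.41) = 0.41
¬(D ∧ (F ∧ B)) = 1 − 0.41 = 0.59
((F ∧ D) ∧ ¬D) ∨ ¬(D ∧ (F ∧ B)) = max(a, b) on (0.23, 0.59) = 0.59

0.59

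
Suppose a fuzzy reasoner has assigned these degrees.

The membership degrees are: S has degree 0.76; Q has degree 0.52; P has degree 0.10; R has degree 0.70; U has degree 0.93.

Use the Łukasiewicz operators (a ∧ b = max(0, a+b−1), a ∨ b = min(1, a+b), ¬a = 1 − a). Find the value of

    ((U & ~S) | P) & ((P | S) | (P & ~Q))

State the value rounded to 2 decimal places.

0.13

~S = 1 − 0.76 = 0.24
U & ~S = max(0, a+b−1) on (0.93, 0.24) = 0.17
(U & ~S) | P = min(1, a+b) on (0.17, 0.10) = 0.27
P | S = min(1, a+b) on (0.10, 0.76) = 0.86
~Q = 1 − 0.52 = 0.48
P & ~Q = max(0, a+b−1) on (0.10, 0.48) = 0.00
(P | S) | (P & ~Q) = min(1, a+b) on (0.86, 0.00) = 0.86
((U & ~S) | P) & ((P | S) | (P & ~Q)) = max(0, a+b−1) on (0.27, 0.86) = 0.13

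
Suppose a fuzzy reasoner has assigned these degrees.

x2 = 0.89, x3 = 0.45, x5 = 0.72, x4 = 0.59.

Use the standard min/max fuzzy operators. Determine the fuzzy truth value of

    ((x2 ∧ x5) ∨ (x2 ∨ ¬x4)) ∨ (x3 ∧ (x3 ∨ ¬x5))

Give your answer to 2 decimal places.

0.89

x2 ∧ x5 = min(a, b) on (0.89, 0.72) = 0.72
¬x4 = 1 − 0.59 = 0.41
x2 ∨ ¬x4 = max(a, b) on (0.89, 0.41) = 0.89
(x2 ∧ x5) ∨ (x2 ∨ ¬x4) = max(a, b) on (0.72, 0.89) = 0.89
¬x5 = 1 − 0.72 = 0.28
x3 ∨ ¬x5 = max(a, b) on (0.45, 0.28) = 0.45
x3 ∧ (x3 ∨ ¬x5) = min(a, b) on (0.45, 0.45) = 0.45
((x2 ∧ x5) ∨ (x2 ∨ ¬x4)) ∨ (x3 ∧ (x3 ∨ ¬x5)) = max(a, b) on (0.89, 0.45) = 0.89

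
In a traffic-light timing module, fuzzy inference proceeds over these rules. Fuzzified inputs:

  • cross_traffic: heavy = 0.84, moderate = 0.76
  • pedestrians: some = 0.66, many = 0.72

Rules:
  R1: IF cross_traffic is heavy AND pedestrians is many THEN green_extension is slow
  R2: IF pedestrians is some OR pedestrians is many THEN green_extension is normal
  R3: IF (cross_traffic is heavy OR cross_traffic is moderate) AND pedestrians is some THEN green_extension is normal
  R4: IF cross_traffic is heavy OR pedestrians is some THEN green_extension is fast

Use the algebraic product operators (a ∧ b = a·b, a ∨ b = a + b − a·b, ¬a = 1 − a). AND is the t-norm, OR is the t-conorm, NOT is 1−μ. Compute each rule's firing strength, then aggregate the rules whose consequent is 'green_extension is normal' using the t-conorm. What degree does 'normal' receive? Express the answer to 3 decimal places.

0.965

R1: heavy=0.84, many=0.72; AND[a·b] → w = 0.6048
R2: some=0.66, many=0.72; OR[a + b − a·b] → w = 0.9048
R3: (heavy=0.84 OR moderate=0.76) = 0.9616; AND[a·b] with some=0.66 → w = 0.6347
R4: heavy=0.84, some=0.66; OR[a + b − a·b] → w = 0.9456
Rules with consequent 'normal': {R2, R3} → strengths 0.9048, 0.6347
Aggregate via t-conorm [a + b − a·b]: 0.9652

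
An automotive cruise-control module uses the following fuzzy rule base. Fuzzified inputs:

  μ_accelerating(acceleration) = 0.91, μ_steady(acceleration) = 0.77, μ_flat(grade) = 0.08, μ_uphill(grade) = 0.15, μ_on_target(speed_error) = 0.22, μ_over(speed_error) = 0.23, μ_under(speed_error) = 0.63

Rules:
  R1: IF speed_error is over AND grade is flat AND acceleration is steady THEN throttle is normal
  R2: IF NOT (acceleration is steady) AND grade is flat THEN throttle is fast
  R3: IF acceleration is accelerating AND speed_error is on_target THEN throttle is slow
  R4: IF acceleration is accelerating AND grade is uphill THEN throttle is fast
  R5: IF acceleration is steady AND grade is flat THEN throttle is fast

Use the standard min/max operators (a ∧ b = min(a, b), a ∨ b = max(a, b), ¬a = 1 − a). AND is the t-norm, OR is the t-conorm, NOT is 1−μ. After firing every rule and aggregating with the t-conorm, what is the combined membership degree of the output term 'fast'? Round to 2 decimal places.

R1: over=0.23, flat=0.08, steady=0.77; AND[min(a, b)] → w = 0.08
R2: ¬steady=1−0.77=0.23, flat=0.08; AND[min(a, b)] → w = 0.08
R3: accelerating=0.91, on_target=0.22; AND[min(a, b)] → w = 0.22
R4: accelerating=0.91, uphill=0.15; AND[min(a, b)] → w = 0.15
R5: steady=0.77, flat=0.08; AND[min(a, b)] → w = 0.08
Rules with consequent 'fast': {R2, R4, R5} → strengths 0.08, 0.15, 0.08
Aggregate via t-conorm [max(a, b)]: 0.15

0.15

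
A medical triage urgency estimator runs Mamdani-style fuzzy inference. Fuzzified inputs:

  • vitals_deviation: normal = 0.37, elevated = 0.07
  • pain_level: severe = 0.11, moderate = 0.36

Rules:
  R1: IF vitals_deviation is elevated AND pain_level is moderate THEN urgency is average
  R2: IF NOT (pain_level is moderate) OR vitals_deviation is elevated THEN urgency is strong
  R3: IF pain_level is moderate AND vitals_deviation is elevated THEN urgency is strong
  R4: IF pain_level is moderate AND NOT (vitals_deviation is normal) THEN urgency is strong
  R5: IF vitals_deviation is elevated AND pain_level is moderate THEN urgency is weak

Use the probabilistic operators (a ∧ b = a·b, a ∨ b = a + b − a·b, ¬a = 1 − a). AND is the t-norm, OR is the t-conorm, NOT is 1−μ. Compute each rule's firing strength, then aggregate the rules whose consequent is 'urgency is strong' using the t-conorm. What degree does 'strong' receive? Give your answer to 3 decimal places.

R1: elevated=0.07, moderate=0.36; AND[a·b] → w = 0.0252
R2: ¬moderate=1−0.36=0.64, elevated=0.07; OR[a + b − a·b] → w = 0.6652
R3: moderate=0.36, elevated=0.07; AND[a·b] → w = 0.0252
R4: moderate=0.36, ¬normal=1−0.37=0.63; AND[a·b] → w = 0.2268
R5: elevated=0.07, moderate=0.36; AND[a·b] → w = 0.0252
Rules with consequent 'strong': {R2, R3, R4} → strengths 0.6652, 0.0252, 0.2268
Aggregate via t-conorm [a + b − a·b]: 0.7477

0.748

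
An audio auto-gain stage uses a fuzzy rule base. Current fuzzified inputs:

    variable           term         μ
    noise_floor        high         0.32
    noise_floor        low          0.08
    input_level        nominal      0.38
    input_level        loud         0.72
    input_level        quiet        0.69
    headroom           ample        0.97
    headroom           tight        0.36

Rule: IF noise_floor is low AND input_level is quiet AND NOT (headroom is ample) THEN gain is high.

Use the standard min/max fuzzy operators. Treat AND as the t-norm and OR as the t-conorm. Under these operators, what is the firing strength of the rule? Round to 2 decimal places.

firing strength: low=0.08, quiet=0.69, ¬ample=1−0.97=0.03; AND[min(a, b)] → w = 0.03

0.03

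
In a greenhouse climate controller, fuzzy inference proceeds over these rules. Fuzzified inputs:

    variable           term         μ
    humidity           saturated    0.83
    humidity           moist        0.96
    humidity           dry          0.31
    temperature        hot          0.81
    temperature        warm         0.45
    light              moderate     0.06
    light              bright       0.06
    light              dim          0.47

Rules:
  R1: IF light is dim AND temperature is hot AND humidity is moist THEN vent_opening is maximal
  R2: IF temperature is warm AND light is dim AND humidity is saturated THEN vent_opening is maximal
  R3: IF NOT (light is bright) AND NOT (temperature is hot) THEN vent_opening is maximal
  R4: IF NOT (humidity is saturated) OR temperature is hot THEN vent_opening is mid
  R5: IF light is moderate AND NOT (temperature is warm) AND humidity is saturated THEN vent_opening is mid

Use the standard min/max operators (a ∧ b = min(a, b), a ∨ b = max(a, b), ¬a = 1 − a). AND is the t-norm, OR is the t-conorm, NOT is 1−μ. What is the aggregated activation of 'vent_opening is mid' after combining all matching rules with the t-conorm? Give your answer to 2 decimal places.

R1: dim=0.47, hot=0.81, moist=0.96; AND[min(a, b)] → w = 0.47
R2: warm=0.45, dim=0.47, saturated=0.83; AND[min(a, b)] → w = 0.45
R3: ¬bright=1−0.06=0.94, ¬hot=1−0.81=0.19; AND[min(a, b)] → w = 0.19
R4: ¬saturated=1−0.83=0.17, hot=0.81; OR[max(a, b)] → w = 0.81
R5: moderate=0.06, ¬warm=1−0.45=0.55, saturated=0.83; AND[min(a, b)] → w = 0.06
Rules with consequent 'mid': {R4, R5} → strengths 0.81, 0.06
Aggregate via t-conorm [max(a, b)]: 0.81

0.81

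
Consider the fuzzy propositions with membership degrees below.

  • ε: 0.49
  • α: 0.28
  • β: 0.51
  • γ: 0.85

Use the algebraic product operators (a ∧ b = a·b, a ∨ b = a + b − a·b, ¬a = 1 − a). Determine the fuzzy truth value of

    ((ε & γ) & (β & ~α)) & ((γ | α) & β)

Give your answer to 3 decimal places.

ε & γ = a·b on (0.4900, 0.8500) = 0.4165
~α = 1 − 0.2800 = 0.7200
β & ~α = a·b on (0.5100, 0.7200) = 0.3672
(ε & γ) & (β & ~α) = a·b on (0.4165, 0.3672) = 0.1529
γ | α = a + b − a·b on (0.8500, 0.2800) = 0.8920
(γ | α) & β = a·b on (0.8920, 0.5100) = 0.4549
((ε & γ) & (β & ~α)) & ((γ | α) & β) = a·b on (0.1529, 0.4549) = 0.0696

0.070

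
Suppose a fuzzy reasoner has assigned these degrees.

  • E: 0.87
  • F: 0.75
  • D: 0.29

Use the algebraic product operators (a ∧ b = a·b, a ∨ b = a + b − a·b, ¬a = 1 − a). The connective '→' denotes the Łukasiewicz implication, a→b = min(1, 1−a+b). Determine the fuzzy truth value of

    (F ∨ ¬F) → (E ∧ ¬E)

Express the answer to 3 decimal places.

0.301

¬F = 1 − 0.7500 = 0.2500
F ∨ ¬F = a + b − a·b on (0.7500, 0.2500) = 0.8125
¬E = 1 − 0.8700 = 0.1300
E ∧ ¬E = a·b on (0.8700, 0.1300) = 0.1131
(F ∨ ¬F) → (E ∧ ¬E)  [Łukasiewicz: min(1, 1−a+b)] with a=0.8125, b=0.1131 → 0.3006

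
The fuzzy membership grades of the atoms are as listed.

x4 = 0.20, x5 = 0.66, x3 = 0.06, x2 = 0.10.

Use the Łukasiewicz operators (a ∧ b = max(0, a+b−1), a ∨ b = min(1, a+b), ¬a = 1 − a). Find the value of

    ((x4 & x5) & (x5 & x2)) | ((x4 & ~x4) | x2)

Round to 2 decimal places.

0.10

x4 & x5 = max(0, a+b−1) on (0.20, 0.66) = 0.00
x5 & x2 = max(0, a+b−1) on (0.66, 0.10) = 0.00
(x4 & x5) & (x5 & x2) = max(0, a+b−1) on (0.00, 0.00) = 0.00
~x4 = 1 − 0.20 = 0.80
x4 & ~x4 = max(0, a+b−1) on (0.20, 0.80) = 0.00
(x4 & ~x4) | x2 = min(1, a+b) on (0.00, 0.10) = 0.10
((x4 & x5) & (x5 & x2)) | ((x4 & ~x4) | x2) = min(1, a+b) on (0.00, 0.10) = 0.10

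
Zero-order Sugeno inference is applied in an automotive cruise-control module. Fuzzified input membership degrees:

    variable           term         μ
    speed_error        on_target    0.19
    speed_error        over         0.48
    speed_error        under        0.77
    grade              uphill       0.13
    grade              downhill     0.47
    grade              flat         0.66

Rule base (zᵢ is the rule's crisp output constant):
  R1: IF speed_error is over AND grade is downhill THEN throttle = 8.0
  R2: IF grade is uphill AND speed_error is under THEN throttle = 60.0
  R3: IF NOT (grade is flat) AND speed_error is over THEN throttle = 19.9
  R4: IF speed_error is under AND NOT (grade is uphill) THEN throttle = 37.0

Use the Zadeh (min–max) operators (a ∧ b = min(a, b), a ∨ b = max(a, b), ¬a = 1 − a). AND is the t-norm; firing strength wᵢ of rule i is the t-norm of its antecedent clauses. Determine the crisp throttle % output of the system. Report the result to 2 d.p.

27.38

R1 (z=8.0): over=0.48, downhill=0.47; AND[min(a, b)] → w = 0.47
R2 (z=60.0): uphill=0.13, under=0.77; AND[min(a, b)] → w = 0.13
R3 (z=19.9): ¬flat=1−0.66=0.34, over=0.48; AND[min(a, b)] → w = 0.34
R4 (z=37.0): under=0.77, ¬uphill=1−0.13=0.87; AND[min(a, b)] → w = 0.77
Weighted average = (0.47·8.0 + 0.13·60.0 + 0.34·19.9 + 0.77·37.0) / (0.47 + 0.13 + 0.34 + 0.77)
  = 46.8160 / 1.7100 = 27.38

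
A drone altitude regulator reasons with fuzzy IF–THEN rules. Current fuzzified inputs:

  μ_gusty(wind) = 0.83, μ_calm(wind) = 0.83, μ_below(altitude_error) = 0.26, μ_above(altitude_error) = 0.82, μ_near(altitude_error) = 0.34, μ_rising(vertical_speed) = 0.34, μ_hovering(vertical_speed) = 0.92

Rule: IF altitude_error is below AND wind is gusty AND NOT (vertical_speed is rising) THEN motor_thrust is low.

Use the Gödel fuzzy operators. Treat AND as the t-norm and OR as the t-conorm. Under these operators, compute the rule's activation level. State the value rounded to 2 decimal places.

0.26

firing strength: below=0.26, gusty=0.83, ¬rising=1−0.34=0.66; AND[min(a, b)] → w = 0.26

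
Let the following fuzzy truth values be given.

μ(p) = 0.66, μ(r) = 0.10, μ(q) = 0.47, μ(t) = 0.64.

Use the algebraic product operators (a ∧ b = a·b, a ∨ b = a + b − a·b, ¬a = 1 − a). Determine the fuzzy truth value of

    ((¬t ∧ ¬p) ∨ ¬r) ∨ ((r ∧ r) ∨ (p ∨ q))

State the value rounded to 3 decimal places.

¬t = 1 − 0.6400 = 0.3600
¬p = 1 − 0.6600 = 0.3400
¬t ∧ ¬p = a·b on (0.3600, 0.3400) = 0.1224
¬r = 1 − 0.1000 = 0.9000
(¬t ∧ ¬p) ∨ ¬r = a + b − a·b on (0.1224, 0.9000) = 0.9122
r ∧ r = a·b on (0.1000, 0.1000) = 0.0100
p ∨ q = a + b − a·b on (0.6600, 0.4700) = 0.8198
(r ∧ r) ∨ (p ∨ q) = a + b − a·b on (0.0100, 0.8198) = 0.8216
((¬t ∧ ¬p) ∨ ¬r) ∨ ((r ∧ r) ∨ (p ∨ q)) = a + b − a·b on (0.9122, 0.8216) = 0.9843

0.984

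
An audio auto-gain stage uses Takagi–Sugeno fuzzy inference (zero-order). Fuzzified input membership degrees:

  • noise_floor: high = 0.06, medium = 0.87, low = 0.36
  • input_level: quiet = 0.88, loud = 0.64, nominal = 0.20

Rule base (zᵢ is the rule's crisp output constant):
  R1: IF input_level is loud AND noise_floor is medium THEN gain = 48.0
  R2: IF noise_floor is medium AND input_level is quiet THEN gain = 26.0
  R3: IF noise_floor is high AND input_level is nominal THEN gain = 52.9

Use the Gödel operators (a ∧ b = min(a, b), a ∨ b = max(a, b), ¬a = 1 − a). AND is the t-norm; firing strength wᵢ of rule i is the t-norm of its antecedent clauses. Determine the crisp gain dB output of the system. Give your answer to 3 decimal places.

35.996

R1 (z=48.0): loud=0.64, medium=0.87; AND[min(a, b)] → w = 0.64
R2 (z=26.0): medium=0.87, quiet=0.88; AND[min(a, b)] → w = 0.87
R3 (z=52.9): high=0.06, nominal=0.20; AND[min(a, b)] → w = 0.06
Weighted average = (0.64·48.0 + 0.87·26.0 + 0.06·52.9) / (0.64 + 0.87 + 0.06)
  = 56.5140 / 1.5700 = 35.996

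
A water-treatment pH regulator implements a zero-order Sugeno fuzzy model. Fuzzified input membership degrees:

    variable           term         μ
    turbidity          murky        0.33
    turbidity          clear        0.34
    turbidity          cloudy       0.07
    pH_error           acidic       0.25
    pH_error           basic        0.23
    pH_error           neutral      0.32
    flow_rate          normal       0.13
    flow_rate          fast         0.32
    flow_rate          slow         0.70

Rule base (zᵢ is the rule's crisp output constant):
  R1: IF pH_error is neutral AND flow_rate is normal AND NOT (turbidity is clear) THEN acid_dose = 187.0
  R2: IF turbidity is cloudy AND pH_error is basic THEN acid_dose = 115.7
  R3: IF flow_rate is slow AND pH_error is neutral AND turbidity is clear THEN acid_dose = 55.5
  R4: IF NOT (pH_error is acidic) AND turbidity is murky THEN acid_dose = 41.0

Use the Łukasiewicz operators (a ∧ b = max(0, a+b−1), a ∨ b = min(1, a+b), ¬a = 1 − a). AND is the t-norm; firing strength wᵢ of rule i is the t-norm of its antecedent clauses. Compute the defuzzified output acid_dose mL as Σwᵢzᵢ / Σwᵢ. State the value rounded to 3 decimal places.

41.000

R1 (z=187.0): neutral=0.32, normal=0.13, ¬clear=1−0.34=0.66; AND[max(0, a+b−1)] → w = 0.00
R2 (z=115.7): cloudy=0.07, basic=0.23; AND[max(0, a+b−1)] → w = 0.00
R3 (z=55.5): slow=0.70, neutral=0.32, clear=0.34; AND[max(0, a+b−1)] → w = 0.00
R4 (z=41.0): ¬acidic=1−0.25=0.75, murky=0.33; AND[max(0, a+b−1)] → w = 0.08
Weighted average = (0.00·187.0 + 0.00·115.7 + 0.00·55.5 + 0.08·41.0) / (0.00 + 0.00 + 0.00 + 0.08)
  = 3.2800 / 0.0800 = 41.000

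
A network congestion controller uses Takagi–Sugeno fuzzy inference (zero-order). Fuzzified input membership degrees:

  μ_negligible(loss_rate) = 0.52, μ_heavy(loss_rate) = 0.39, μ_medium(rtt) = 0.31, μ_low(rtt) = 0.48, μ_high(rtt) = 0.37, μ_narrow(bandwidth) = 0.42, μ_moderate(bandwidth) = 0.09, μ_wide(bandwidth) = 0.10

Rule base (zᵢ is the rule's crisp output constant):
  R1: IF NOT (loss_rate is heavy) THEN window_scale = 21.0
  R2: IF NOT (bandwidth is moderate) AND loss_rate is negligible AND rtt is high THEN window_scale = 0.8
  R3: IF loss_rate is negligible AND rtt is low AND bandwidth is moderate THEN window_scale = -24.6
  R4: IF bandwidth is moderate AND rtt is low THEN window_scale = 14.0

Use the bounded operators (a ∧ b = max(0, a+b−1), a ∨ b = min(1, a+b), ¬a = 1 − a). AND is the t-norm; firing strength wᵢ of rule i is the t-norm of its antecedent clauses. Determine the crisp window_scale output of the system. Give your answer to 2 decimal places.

21.00

R1 (z=21.0): ¬heavy=1−0.39=0.61 → w = 0.61
R2 (z=0.8): ¬moderate=1−0.09=0.91, negligible=0.52, high=0.37; AND[max(0, a+b−1)] → w = 0.00
R3 (z=-24.6): negligible=0.52, low=0.48, moderate=0.09; AND[max(0, a+b−1)] → w = 0.00
R4 (z=14.0): moderate=0.09, low=0.48; AND[max(0, a+b−1)] → w = 0.00
Weighted average = (0.61·21.0 + 0.00·0.8 + 0.00·-24.6 + 0.00·14.0) / (0.61 + 0.00 + 0.00 + 0.00)
  = 12.8100 / 0.6100 = 21.00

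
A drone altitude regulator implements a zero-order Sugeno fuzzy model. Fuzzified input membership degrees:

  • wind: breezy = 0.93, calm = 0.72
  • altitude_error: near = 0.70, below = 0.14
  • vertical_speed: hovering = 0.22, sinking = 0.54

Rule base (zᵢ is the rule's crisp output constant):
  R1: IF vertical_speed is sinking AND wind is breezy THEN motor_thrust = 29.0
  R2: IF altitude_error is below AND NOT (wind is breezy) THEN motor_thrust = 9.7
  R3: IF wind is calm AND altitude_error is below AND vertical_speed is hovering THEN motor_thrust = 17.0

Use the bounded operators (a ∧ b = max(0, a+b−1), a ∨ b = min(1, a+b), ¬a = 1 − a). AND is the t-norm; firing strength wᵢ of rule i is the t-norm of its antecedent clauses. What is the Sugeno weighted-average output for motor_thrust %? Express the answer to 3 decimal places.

29.000

R1 (z=29.0): sinking=0.54, breezy=0.93; AND[max(0, a+b−1)] → w = 0.47
R2 (z=9.7): below=0.14, ¬breezy=1−0.93=0.07; AND[max(0, a+b−1)] → w = 0.00
R3 (z=17.0): calm=0.72, below=0.14, hovering=0.22; AND[max(0, a+b−1)] → w = 0.00
Weighted average = (0.47·29.0 + 0.00·9.7 + 0.00·17.0) / (0.47 + 0.00 + 0.00)
  = 13.6300 / 0.4700 = 29.000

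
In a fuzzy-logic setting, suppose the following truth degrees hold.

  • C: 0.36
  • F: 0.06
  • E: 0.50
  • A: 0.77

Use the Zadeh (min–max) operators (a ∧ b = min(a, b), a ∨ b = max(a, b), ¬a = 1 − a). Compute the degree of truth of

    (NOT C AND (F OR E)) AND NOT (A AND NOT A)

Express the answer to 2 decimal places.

NOT C = 1 − 0.36 = 0.64
F OR E = max(a, b) on (0.06, 0.50) = 0.50
NOT C AND (F OR E) = min(a, b) on (0.64, 0.50) = 0.50
NOT A = 1 − 0.77 = 0.23
A AND NOT A = min(a, b) on (0.77, 0.23) = 0.23
NOT (A AND NOT A) = 1 − 0.23 = 0.77
(NOT C AND (F OR E)) AND NOT (A AND NOT A) = min(a, b) on (0.50, 0.77) = 0.50

0.50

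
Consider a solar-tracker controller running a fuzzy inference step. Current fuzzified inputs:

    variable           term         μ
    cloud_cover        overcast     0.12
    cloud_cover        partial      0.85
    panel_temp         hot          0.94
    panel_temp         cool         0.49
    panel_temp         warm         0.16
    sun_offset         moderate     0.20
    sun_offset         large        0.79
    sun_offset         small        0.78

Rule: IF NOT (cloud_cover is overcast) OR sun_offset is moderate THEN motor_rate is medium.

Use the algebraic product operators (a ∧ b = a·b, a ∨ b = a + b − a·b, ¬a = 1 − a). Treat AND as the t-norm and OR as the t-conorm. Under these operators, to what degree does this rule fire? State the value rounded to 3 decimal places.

firing strength: ¬overcast=1−0.12=0.88, moderate=0.20; OR[a + b − a·b] → w = 0.9040

0.904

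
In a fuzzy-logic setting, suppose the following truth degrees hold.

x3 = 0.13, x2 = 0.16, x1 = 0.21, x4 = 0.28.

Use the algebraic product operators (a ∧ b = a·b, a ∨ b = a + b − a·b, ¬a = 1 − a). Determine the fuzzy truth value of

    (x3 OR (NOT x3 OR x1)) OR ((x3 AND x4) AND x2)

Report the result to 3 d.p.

0.911

NOT x3 = 1 − 0.1300 = 0.8700
NOT x3 OR x1 = a + b − a·b on (0.8700, 0.2100) = 0.8973
x3 OR (NOT x3 OR x1) = a + b − a·b on (0.1300, 0.8973) = 0.9107
x3 AND x4 = a·b on (0.1300, 0.2800) = 0.0364
(x3 AND x4) AND x2 = a·b on (0.0364, 0.1600) = 0.0058
(x3 OR (NOT x3 OR x1)) OR ((x3 AND x4) AND x2) = a + b − a·b on (0.9107, 0.0058) = 0.9112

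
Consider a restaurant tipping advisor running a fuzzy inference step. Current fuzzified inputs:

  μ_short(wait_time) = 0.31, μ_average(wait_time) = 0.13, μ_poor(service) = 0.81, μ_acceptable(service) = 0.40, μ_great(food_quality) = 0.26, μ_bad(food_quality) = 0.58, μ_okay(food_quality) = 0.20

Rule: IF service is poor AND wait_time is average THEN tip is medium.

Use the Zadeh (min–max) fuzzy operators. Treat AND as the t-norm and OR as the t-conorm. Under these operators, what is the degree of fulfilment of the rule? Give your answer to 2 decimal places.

0.13

firing strength: poor=0.81, average=0.13; AND[min(a, b)] → w = 0.13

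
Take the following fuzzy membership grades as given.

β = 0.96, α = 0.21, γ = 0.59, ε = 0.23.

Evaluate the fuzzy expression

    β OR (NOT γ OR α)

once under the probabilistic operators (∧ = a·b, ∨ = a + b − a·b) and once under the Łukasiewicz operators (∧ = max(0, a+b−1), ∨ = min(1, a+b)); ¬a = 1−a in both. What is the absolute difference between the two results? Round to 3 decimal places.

Under probabilistic:
  NOT γ = 1 − 0.5900 = 0.4100
  NOT γ OR α = a + b − a·b on (0.4100, 0.2100) = 0.5339
  β OR (NOT γ OR α) = a + b − a·b on (0.9600, 0.5339) = 0.9814
  → value = 0.9814
Under Łukasiewicz:
  NOT γ = 1 − 0.59 = 0.41
  NOT γ OR α = min(1, a+b) on (0.41, 0.21) = 0.62
  β OR (NOT γ OR α) = min(1, a+b) on (0.96, 0.62) = 1.00
  → value = 1.0000
|0.9814 − 1.0000| = 0.019

0.019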